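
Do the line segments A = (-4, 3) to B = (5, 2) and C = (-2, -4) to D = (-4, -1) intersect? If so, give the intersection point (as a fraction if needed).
No (intersection of containing lines falls outside at least one segment)

Parametrize and solve: t = -8/25, s = 61/25. At least one of these is outside [0, 1], so the segments do not intersect.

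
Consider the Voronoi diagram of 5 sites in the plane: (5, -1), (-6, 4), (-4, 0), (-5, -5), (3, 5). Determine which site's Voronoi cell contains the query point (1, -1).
Nearest site = (5, -1)

The Voronoi cell of site s contains exactly those query points closer to s than to any other site. Compute squared distances from q = (1, -1) to each site:
  (5 − 1)² + (-1 − -1)² = 16
  (-4 − 1)² + (0 − -1)² = 26
  (3 − 1)² + (5 − -1)² = 40
  (-5 − 1)² + (-5 − -1)² = 52
  (-6 − 1)² + (4 − -1)² = 74
Minimum is attained by (5, -1), so q lies in its Voronoi cell.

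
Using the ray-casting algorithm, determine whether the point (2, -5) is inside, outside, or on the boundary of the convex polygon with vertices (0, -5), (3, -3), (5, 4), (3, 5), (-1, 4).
The point (2, -5) lies strictly outside the polygon

Cast a horizontal ray to the right from the query point and count how many polygon edges it crosses (each edge strictly once or zero times, handled with the usual half-open convention). 
Parity of crossings → even ⇒ outside.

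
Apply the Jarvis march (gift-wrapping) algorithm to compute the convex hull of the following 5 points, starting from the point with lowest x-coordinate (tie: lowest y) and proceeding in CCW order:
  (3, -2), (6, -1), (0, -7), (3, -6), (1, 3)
Hull (CCW) = [(0, -7), (3, -6), (6, -1), (1, 3)]

Jarvis march: at each step, from the current hull vertex p, select the next vertex q as the point such that every other point lies strictly to the left of (or on) the directed line p → q. (Equivalently: for every other point r, the cross product (q − p) × (r − p) ≥ 0.)
Starting point (lowest x, tie lowest y): (0, -7). Wrap until returning to start. Resulting hull: (0, -7), (3, -6), (6, -1), (1, 3).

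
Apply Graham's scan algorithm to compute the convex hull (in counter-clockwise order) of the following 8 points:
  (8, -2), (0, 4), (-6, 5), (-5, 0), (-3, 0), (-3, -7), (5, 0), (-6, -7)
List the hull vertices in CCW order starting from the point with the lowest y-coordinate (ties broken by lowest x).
Hull (CCW) = [(-6, -7), (-3, -7), (8, -2), (0, 4), (-6, 5)]

Graham scan procedure:
  1. Find the pivot p₀ = point with lowest y (tie → lowest x): (-6, -7).
  2. Sort the remaining points by polar angle around p₀.
  3. Walk through sorted points, maintaining a stack; pop the top while the last three entries make a non-left turn (cross product ≤ 0).
  4. Final stack is the convex hull in CCW order: (-6, -7), (-3, -7), (8, -2), (0, 4), (-6, 5).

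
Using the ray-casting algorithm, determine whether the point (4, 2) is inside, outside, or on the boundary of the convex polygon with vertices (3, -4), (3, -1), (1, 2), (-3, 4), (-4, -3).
The point (4, 2) lies strictly outside the polygon

Cast a horizontal ray to the right from the query point and count how many polygon edges it crosses (each edge strictly once or zero times, handled with the usual half-open convention). 
Parity of crossings → even ⇒ outside.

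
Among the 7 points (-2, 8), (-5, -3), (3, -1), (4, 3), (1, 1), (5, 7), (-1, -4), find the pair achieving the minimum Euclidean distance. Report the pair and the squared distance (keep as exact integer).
Pair = ((3, -1), (1, 1)); squared distance = 8

Compute all C(7, 2) = 21 pairwise squared distances (x_i − x_j)² + (y_i − y_j)². The minimum is 8, attained by the pair ((3, -1), (1, 1)).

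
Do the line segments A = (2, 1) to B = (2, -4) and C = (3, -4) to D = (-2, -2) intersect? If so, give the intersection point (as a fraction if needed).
Yes; intersection at (2, -18/5) (t = 23/25 on AB, s = 1/5 on CD)

Parametrize AB as A + t(B − A) = (2 + 0 t, 1 + -5 t) and CD as C + s(D − C) = (3 + -5 s, -4 + 2 s). Solve the linear system for (t, s). Determinant = 25 ≠ 0, so a unique intersection of the containing lines exists. Solution: t = 23/25, s = 1/5 — both in [0, 1], so the segments cross. Intersection point: (2, -18/5).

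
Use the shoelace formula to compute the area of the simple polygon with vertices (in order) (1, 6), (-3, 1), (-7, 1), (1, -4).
Area = 30

Shoelace formula: Area = (1/2) |Σ_i (x_i · y_{i+1} − x_{i+1} · y_i)| (indices mod n). Compute each cross term:
  (1)(1) − (-3)(6) = 19
  (-3)(1) − (-7)(1) = 4
  (-7)(-4) − (1)(1) = 27
  (1)(6) − (1)(-4) = 10
Sum = 60, so (signed) Area = 60/2 = 30, |Area| = 30.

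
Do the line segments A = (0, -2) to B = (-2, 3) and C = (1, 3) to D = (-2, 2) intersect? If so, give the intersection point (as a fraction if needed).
Yes; intersection at (-28/17, 36/17) (t = 14/17 on AB, s = 15/17 on CD)

Parametrize AB as A + t(B − A) = (0 + -2 t, -2 + 5 t) and CD as C + s(D − C) = (1 + -3 s, 3 + -1 s). Solve the linear system for (t, s). Determinant = -17 ≠ 0, so a unique intersection of the containing lines exists. Solution: t = 14/17, s = 15/17 — both in [0, 1], so the segments cross. Intersection point: (-28/17, 36/17).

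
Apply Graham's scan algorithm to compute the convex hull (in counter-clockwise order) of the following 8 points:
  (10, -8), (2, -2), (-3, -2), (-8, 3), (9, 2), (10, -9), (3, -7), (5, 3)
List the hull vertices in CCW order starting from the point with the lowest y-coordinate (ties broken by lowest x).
Hull (CCW) = [(10, -9), (10, -8), (9, 2), (5, 3), (-8, 3), (-3, -2), (3, -7)]

Graham scan procedure:
  1. Find the pivot p₀ = point with lowest y (tie → lowest x): (10, -9).
  2. Sort the remaining points by polar angle around p₀.
  3. Walk through sorted points, maintaining a stack; pop the top while the last three entries make a non-left turn (cross product ≤ 0).
  4. Final stack is the convex hull in CCW order: (10, -9), (10, -8), (9, 2), (5, 3), (-8, 3), (-3, -2), (3, -7).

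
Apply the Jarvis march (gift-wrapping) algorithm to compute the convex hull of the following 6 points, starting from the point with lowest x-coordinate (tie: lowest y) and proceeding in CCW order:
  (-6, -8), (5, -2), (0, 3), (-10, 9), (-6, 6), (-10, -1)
Hull (CCW) = [(-10, -1), (-6, -8), (5, -2), (0, 3), (-10, 9)]

Jarvis march: at each step, from the current hull vertex p, select the next vertex q as the point such that every other point lies strictly to the left of (or on) the directed line p → q. (Equivalently: for every other point r, the cross product (q − p) × (r − p) ≥ 0.)
Starting point (lowest x, tie lowest y): (-10, -1). Wrap until returning to start. Resulting hull: (-10, -1), (-6, -8), (5, -2), (0, 3), (-10, 9).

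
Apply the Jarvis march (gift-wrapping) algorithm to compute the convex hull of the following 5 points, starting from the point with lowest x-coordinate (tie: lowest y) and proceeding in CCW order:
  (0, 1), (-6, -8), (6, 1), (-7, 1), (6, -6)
Hull (CCW) = [(-7, 1), (-6, -8), (6, -6), (6, 1)]

Jarvis march: at each step, from the current hull vertex p, select the next vertex q as the point such that every other point lies strictly to the left of (or on) the directed line p → q. (Equivalently: for every other point r, the cross product (q − p) × (r − p) ≥ 0.)
Starting point (lowest x, tie lowest y): (-7, 1). Wrap until returning to start. Resulting hull: (-7, 1), (-6, -8), (6, -6), (6, 1).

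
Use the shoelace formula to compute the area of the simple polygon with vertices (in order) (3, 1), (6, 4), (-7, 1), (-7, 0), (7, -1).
Area = 32

Shoelace formula: Area = (1/2) |Σ_i (x_i · y_{i+1} − x_{i+1} · y_i)| (indices mod n). Compute each cross term:
  (3)(4) − (6)(1) = 6
  (6)(1) − (-7)(4) = 34
  (-7)(0) − (-7)(1) = 7
  (-7)(-1) − (7)(0) = 7
  (7)(1) − (3)(-1) = 10
Sum = 64, so (signed) Area = 64/2 = 32, |Area| = 32.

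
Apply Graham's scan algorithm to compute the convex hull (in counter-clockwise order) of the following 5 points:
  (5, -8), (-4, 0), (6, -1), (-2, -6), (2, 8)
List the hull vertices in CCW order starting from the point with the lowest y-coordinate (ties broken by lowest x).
Hull (CCW) = [(5, -8), (6, -1), (2, 8), (-4, 0), (-2, -6)]

Graham scan procedure:
  1. Find the pivot p₀ = point with lowest y (tie → lowest x): (5, -8).
  2. Sort the remaining points by polar angle around p₀.
  3. Walk through sorted points, maintaining a stack; pop the top while the last three entries make a non-left turn (cross product ≤ 0).
  4. Final stack is the convex hull in CCW order: (5, -8), (6, -1), (2, 8), (-4, 0), (-2, -6).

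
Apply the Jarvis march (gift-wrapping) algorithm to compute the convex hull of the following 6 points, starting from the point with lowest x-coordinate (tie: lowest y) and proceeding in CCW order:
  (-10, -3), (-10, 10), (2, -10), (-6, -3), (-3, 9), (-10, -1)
Hull (CCW) = [(-10, -3), (2, -10), (-3, 9), (-10, 10)]

Jarvis march: at each step, from the current hull vertex p, select the next vertex q as the point such that every other point lies strictly to the left of (or on) the directed line p → q. (Equivalently: for every other point r, the cross product (q − p) × (r − p) ≥ 0.)
Starting point (lowest x, tie lowest y): (-10, -3). Wrap until returning to start. Resulting hull: (-10, -3), (2, -10), (-3, 9), (-10, 10).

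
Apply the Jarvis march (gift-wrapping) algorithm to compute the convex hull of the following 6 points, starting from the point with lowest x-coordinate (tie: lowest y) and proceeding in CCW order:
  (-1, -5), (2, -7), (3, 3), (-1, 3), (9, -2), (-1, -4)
Hull (CCW) = [(-1, -5), (2, -7), (9, -2), (3, 3), (-1, 3)]

Jarvis march: at each step, from the current hull vertex p, select the next vertex q as the point such that every other point lies strictly to the left of (or on) the directed line p → q. (Equivalently: for every other point r, the cross product (q − p) × (r − p) ≥ 0.)
Starting point (lowest x, tie lowest y): (-1, -5). Wrap until returning to start. Resulting hull: (-1, -5), (2, -7), (9, -2), (3, 3), (-1, 3).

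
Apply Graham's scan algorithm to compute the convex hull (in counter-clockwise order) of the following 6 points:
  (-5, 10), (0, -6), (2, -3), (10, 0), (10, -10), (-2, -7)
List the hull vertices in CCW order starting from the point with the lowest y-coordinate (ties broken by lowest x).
Hull (CCW) = [(10, -10), (10, 0), (-5, 10), (-2, -7)]

Graham scan procedure:
  1. Find the pivot p₀ = point with lowest y (tie → lowest x): (10, -10).
  2. Sort the remaining points by polar angle around p₀.
  3. Walk through sorted points, maintaining a stack; pop the top while the last three entries make a non-left turn (cross product ≤ 0).
  4. Final stack is the convex hull in CCW order: (10, -10), (10, 0), (-5, 10), (-2, -7).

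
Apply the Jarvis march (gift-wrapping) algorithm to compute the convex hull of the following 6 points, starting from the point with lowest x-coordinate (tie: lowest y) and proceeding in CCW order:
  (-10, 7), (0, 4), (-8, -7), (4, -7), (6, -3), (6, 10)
Hull (CCW) = [(-10, 7), (-8, -7), (4, -7), (6, -3), (6, 10)]

Jarvis march: at each step, from the current hull vertex p, select the next vertex q as the point such that every other point lies strictly to the left of (or on) the directed line p → q. (Equivalently: for every other point r, the cross product (q − p) × (r − p) ≥ 0.)
Starting point (lowest x, tie lowest y): (-10, 7). Wrap until returning to start. Resulting hull: (-10, 7), (-8, -7), (4, -7), (6, -3), (6, 10).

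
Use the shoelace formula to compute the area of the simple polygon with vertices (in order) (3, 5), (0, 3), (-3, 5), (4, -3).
Area = 18

Shoelace formula: Area = (1/2) |Σ_i (x_i · y_{i+1} − x_{i+1} · y_i)| (indices mod n). Compute each cross term:
  (3)(3) − (0)(5) = 9
  (0)(5) − (-3)(3) = 9
  (-3)(-3) − (4)(5) = -11
  (4)(5) − (3)(-3) = 29
Sum = 36, so (signed) Area = 36/2 = 18, |Area| = 18.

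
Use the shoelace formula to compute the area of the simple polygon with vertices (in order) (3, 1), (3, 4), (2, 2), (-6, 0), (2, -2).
Area = 39/2

Shoelace formula: Area = (1/2) |Σ_i (x_i · y_{i+1} − x_{i+1} · y_i)| (indices mod n). Compute each cross term:
  (3)(4) − (3)(1) = 9
  (3)(2) − (2)(4) = -2
  (2)(0) − (-6)(2) = 12
  (-6)(-2) − (2)(0) = 12
  (2)(1) − (3)(-2) = 8
Sum = 39, so (signed) Area = 39/2 = 39/2, |Area| = 39/2.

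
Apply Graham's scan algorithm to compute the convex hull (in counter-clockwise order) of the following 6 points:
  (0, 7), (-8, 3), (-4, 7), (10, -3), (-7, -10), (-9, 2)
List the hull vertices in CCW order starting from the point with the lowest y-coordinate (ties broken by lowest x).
Hull (CCW) = [(-7, -10), (10, -3), (0, 7), (-4, 7), (-9, 2)]

Graham scan procedure:
  1. Find the pivot p₀ = point with lowest y (tie → lowest x): (-7, -10).
  2. Sort the remaining points by polar angle around p₀.
  3. Walk through sorted points, maintaining a stack; pop the top while the last three entries make a non-left turn (cross product ≤ 0).
  4. Final stack is the convex hull in CCW order: (-7, -10), (10, -3), (0, 7), (-4, 7), (-9, 2).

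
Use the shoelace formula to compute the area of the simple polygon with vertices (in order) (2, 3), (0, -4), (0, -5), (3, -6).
Area = 14

Shoelace formula: Area = (1/2) |Σ_i (x_i · y_{i+1} − x_{i+1} · y_i)| (indices mod n). Compute each cross term:
  (2)(-4) − (0)(3) = -8
  (0)(-5) − (0)(-4) = 0
  (0)(-6) − (3)(-5) = 15
  (3)(3) − (2)(-6) = 21
Sum = 28, so (signed) Area = 28/2 = 14, |Area| = 14.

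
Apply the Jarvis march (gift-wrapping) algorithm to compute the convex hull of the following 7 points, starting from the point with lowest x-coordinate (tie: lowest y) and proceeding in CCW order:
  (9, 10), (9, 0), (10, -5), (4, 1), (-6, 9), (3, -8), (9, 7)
Hull (CCW) = [(-6, 9), (3, -8), (10, -5), (9, 10)]

Jarvis march: at each step, from the current hull vertex p, select the next vertex q as the point such that every other point lies strictly to the left of (or on) the directed line p → q. (Equivalently: for every other point r, the cross product (q − p) × (r − p) ≥ 0.)
Starting point (lowest x, tie lowest y): (-6, 9). Wrap until returning to start. Resulting hull: (-6, 9), (3, -8), (10, -5), (9, 10).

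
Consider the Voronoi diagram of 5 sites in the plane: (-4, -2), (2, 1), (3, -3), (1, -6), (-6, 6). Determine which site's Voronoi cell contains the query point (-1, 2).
Nearest site = (2, 1)

The Voronoi cell of site s contains exactly those query points closer to s than to any other site. Compute squared distances from q = (-1, 2) to each site:
  (2 − -1)² + (1 − 2)² = 10
  (-4 − -1)² + (-2 − 2)² = 25
  (-6 − -1)² + (6 − 2)² = 41
  (3 − -1)² + (-3 − 2)² = 41
  (1 − -1)² + (-6 − 2)² = 68
Minimum is attained by (2, 1), so q lies in its Voronoi cell.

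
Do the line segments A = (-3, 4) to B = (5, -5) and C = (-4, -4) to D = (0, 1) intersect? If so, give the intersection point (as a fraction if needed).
Yes; intersection at (-3/19, 61/76) (t = 27/76 on AB, s = 73/76 on CD)

Parametrize AB as A + t(B − A) = (-3 + 8 t, 4 + -9 t) and CD as C + s(D − C) = (-4 + 4 s, -4 + 5 s). Solve the linear system for (t, s). Determinant = -76 ≠ 0, so a unique intersection of the containing lines exists. Solution: t = 27/76, s = 73/76 — both in [0, 1], so the segments cross. Intersection point: (-3/19, 61/76).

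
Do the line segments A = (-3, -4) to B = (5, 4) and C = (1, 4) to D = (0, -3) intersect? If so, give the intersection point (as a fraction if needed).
Yes; intersection at (1/3, -2/3) (t = 5/12 on AB, s = 2/3 on CD)

Parametrize AB as A + t(B − A) = (-3 + 8 t, -4 + 8 t) and CD as C + s(D − C) = (1 + -1 s, 4 + -7 s). Solve the linear system for (t, s). Determinant = 48 ≠ 0, so a unique intersection of the containing lines exists. Solution: t = 5/12, s = 2/3 — both in [0, 1], so the segments cross. Intersection point: (1/3, -2/3).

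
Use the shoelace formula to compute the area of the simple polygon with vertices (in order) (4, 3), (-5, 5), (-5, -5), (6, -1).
Area = 71

Shoelace formula: Area = (1/2) |Σ_i (x_i · y_{i+1} − x_{i+1} · y_i)| (indices mod n). Compute each cross term:
  (4)(5) − (-5)(3) = 35
  (-5)(-5) − (-5)(5) = 50
  (-5)(-1) − (6)(-5) = 35
  (6)(3) − (4)(-1) = 22
Sum = 142, so (signed) Area = 142/2 = 71, |Area| = 71.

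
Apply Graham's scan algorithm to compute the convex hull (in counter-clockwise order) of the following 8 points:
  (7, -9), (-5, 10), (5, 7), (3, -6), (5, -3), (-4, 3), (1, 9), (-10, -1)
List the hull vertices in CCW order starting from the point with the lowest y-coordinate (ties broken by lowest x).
Hull (CCW) = [(7, -9), (5, 7), (1, 9), (-5, 10), (-10, -1)]

Graham scan procedure:
  1. Find the pivot p₀ = point with lowest y (tie → lowest x): (7, -9).
  2. Sort the remaining points by polar angle around p₀.
  3. Walk through sorted points, maintaining a stack; pop the top while the last three entries make a non-left turn (cross product ≤ 0).
  4. Final stack is the convex hull in CCW order: (7, -9), (5, 7), (1, 9), (-5, 10), (-10, -1).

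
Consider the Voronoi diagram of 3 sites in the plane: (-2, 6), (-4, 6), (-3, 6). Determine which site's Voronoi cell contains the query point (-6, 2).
Nearest site = (-4, 6)

The Voronoi cell of site s contains exactly those query points closer to s than to any other site. Compute squared distances from q = (-6, 2) to each site:
  (-4 − -6)² + (6 − 2)² = 20
  (-3 − -6)² + (6 − 2)² = 25
  (-2 − -6)² + (6 − 2)² = 32
Minimum is attained by (-4, 6), so q lies in its Voronoi cell.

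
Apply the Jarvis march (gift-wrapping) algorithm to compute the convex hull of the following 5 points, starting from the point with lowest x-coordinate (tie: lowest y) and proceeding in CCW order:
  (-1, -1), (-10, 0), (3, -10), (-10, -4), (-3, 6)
Hull (CCW) = [(-10, -4), (3, -10), (-3, 6), (-10, 0)]

Jarvis march: at each step, from the current hull vertex p, select the next vertex q as the point such that every other point lies strictly to the left of (or on) the directed line p → q. (Equivalently: for every other point r, the cross product (q − p) × (r − p) ≥ 0.)
Starting point (lowest x, tie lowest y): (-10, -4). Wrap until returning to start. Resulting hull: (-10, -4), (3, -10), (-3, 6), (-10, 0).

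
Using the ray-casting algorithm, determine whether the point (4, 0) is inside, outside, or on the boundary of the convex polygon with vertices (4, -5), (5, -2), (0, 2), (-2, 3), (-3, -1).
The point (4, 0) lies strictly outside the polygon

Cast a horizontal ray to the right from the query point and count how many polygon edges it crosses (each edge strictly once or zero times, handled with the usual half-open convention). 
Parity of crossings → even ⇒ outside.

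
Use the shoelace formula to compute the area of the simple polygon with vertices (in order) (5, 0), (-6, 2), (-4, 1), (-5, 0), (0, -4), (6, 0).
Area = 61/2

Shoelace formula: Area = (1/2) |Σ_i (x_i · y_{i+1} − x_{i+1} · y_i)| (indices mod n). Compute each cross term:
  (5)(2) − (-6)(0) = 10
  (-6)(1) − (-4)(2) = 2
  (-4)(0) − (-5)(1) = 5
  (-5)(-4) − (0)(0) = 20
  (0)(0) − (6)(-4) = 24
  (6)(0) − (5)(0) = 0
Sum = 61, so (signed) Area = 61/2 = 61/2, |Area| = 61/2.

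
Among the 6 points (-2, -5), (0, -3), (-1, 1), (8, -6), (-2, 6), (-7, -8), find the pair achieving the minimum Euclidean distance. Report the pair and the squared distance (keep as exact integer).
Pair = ((-2, -5), (0, -3)); squared distance = 8

Compute all C(6, 2) = 15 pairwise squared distances (x_i − x_j)² + (y_i − y_j)². The minimum is 8, attained by the pair ((-2, -5), (0, -3)).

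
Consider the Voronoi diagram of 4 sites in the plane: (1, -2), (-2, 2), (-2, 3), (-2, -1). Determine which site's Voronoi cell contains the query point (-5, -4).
Nearest site = (-2, -1)

The Voronoi cell of site s contains exactly those query points closer to s than to any other site. Compute squared distances from q = (-5, -4) to each site:
  (-2 − -5)² + (-1 − -4)² = 18
  (1 − -5)² + (-2 − -4)² = 40
  (-2 − -5)² + (2 − -4)² = 45
  (-2 − -5)² + (3 − -4)² = 58
Minimum is attained by (-2, -1), so q lies in its Voronoi cell.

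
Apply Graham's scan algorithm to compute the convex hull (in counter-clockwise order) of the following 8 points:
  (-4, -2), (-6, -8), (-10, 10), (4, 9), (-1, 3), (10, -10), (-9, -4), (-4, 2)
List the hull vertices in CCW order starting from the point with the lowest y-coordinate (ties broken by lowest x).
Hull (CCW) = [(10, -10), (4, 9), (-10, 10), (-9, -4), (-6, -8)]

Graham scan procedure:
  1. Find the pivot p₀ = point with lowest y (tie → lowest x): (10, -10).
  2. Sort the remaining points by polar angle around p₀.
  3. Walk through sorted points, maintaining a stack; pop the top while the last three entries make a non-left turn (cross product ≤ 0).
  4. Final stack is the convex hull in CCW order: (10, -10), (4, 9), (-10, 10), (-9, -4), (-6, -8).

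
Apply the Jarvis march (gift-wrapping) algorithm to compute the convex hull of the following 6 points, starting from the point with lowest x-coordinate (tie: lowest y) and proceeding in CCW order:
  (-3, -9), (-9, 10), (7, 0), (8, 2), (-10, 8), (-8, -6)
Hull (CCW) = [(-10, 8), (-8, -6), (-3, -9), (7, 0), (8, 2), (-9, 10)]

Jarvis march: at each step, from the current hull vertex p, select the next vertex q as the point such that every other point lies strictly to the left of (or on) the directed line p → q. (Equivalently: for every other point r, the cross product (q − p) × (r − p) ≥ 0.)
Starting point (lowest x, tie lowest y): (-10, 8). Wrap until returning to start. Resulting hull: (-10, 8), (-8, -6), (-3, -9), (7, 0), (8, 2), (-9, 10).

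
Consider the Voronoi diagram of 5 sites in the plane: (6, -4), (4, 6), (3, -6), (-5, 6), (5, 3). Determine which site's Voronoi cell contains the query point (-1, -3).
Nearest site = (3, -6)

The Voronoi cell of site s contains exactly those query points closer to s than to any other site. Compute squared distances from q = (-1, -3) to each site:
  (3 − -1)² + (-6 − -3)² = 25
  (6 − -1)² + (-4 − -3)² = 50
  (5 − -1)² + (3 − -3)² = 72
  (-5 − -1)² + (6 − -3)² = 97
  (4 − -1)² + (6 − -3)² = 106
Minimum is attained by (3, -6), so q lies in its Voronoi cell.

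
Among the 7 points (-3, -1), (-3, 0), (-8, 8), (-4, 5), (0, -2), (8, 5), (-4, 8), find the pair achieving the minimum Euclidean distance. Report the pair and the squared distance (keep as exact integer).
Pair = ((-3, -1), (-3, 0)); squared distance = 1

Compute all C(7, 2) = 21 pairwise squared distances (x_i − x_j)² + (y_i − y_j)². The minimum is 1, attained by the pair ((-3, -1), (-3, 0)).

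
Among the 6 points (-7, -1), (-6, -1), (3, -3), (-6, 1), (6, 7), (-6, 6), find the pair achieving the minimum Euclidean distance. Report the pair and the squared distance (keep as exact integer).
Pair = ((-7, -1), (-6, -1)); squared distance = 1

Compute all C(6, 2) = 15 pairwise squared distances (x_i − x_j)² + (y_i − y_j)². The minimum is 1, attained by the pair ((-7, -1), (-6, -1)).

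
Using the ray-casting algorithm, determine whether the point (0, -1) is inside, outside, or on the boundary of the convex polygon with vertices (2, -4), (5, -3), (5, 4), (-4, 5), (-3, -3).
The point (0, -1) lies strictly inside the polygon

Cast a horizontal ray to the right from the query point and count how many polygon edges it crosses (each edge strictly once or zero times, handled with the usual half-open convention). 
Parity of crossings → odd ⇒ inside.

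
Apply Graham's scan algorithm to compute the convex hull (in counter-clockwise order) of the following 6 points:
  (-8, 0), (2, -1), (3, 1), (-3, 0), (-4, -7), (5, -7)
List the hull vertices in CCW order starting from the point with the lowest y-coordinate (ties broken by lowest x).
Hull (CCW) = [(-4, -7), (5, -7), (3, 1), (-8, 0)]

Graham scan procedure:
  1. Find the pivot p₀ = point with lowest y (tie → lowest x): (-4, -7).
  2. Sort the remaining points by polar angle around p₀.
  3. Walk through sorted points, maintaining a stack; pop the top while the last three entries make a non-left turn (cross product ≤ 0).
  4. Final stack is the convex hull in CCW order: (-4, -7), (5, -7), (3, 1), (-8, 0).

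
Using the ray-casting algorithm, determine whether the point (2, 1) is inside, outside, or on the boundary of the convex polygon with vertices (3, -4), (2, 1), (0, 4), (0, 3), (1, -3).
The point (2, 1) lies on the polygon boundary

Boundary check: the query satisfies the collinearity and bounding-box conditions for some polygon edge, so it lies exactly on the boundary.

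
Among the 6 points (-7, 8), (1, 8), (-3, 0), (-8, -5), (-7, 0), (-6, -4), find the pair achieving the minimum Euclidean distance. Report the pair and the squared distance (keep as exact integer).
Pair = ((-8, -5), (-6, -4)); squared distance = 5

Compute all C(6, 2) = 15 pairwise squared distances (x_i − x_j)² + (y_i − y_j)². The minimum is 5, attained by the pair ((-8, -5), (-6, -4)).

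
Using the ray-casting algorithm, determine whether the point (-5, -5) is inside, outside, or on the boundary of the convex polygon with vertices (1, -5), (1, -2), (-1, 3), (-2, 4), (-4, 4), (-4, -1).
The point (-5, -5) lies strictly outside the polygon

Cast a horizontal ray to the right from the query point and count how many polygon edges it crosses (each edge strictly once or zero times, handled with the usual half-open convention). 
Parity of crossings → even ⇒ outside.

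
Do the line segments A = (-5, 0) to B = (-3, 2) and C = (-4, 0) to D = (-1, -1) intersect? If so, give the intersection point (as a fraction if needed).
No (intersection of containing lines falls outside at least one segment)

Parametrize and solve: t = 1/8, s = -1/4. At least one of these is outside [0, 1], so the segments do not intersect.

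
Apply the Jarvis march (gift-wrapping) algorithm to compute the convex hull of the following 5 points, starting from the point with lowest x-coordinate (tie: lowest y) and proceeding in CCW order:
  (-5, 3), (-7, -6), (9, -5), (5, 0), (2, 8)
Hull (CCW) = [(-7, -6), (9, -5), (2, 8), (-5, 3)]

Jarvis march: at each step, from the current hull vertex p, select the next vertex q as the point such that every other point lies strictly to the left of (or on) the directed line p → q. (Equivalently: for every other point r, the cross product (q − p) × (r − p) ≥ 0.)
Starting point (lowest x, tie lowest y): (-7, -6). Wrap until returning to start. Resulting hull: (-7, -6), (9, -5), (2, 8), (-5, 3).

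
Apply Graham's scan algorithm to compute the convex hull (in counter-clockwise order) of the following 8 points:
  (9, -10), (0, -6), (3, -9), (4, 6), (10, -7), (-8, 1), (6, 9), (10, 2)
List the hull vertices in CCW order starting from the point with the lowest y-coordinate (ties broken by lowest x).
Hull (CCW) = [(9, -10), (10, -7), (10, 2), (6, 9), (-8, 1), (3, -9)]

Graham scan procedure:
  1. Find the pivot p₀ = point with lowest y (tie → lowest x): (9, -10).
  2. Sort the remaining points by polar angle around p₀.
  3. Walk through sorted points, maintaining a stack; pop the top while the last three entries make a non-left turn (cross product ≤ 0).
  4. Final stack is the convex hull in CCW order: (9, -10), (10, -7), (10, 2), (6, 9), (-8, 1), (3, -9).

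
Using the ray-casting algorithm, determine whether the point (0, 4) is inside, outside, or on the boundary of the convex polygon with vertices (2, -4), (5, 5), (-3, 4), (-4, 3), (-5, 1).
The point (0, 4) lies strictly inside the polygon

Cast a horizontal ray to the right from the query point and count how many polygon edges it crosses (each edge strictly once or zero times, handled with the usual half-open convention). 
Parity of crossings → odd ⇒ inside.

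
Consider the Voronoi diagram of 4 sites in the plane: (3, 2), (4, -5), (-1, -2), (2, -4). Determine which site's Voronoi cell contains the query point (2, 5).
Nearest site = (3, 2)

The Voronoi cell of site s contains exactly those query points closer to s than to any other site. Compute squared distances from q = (2, 5) to each site:
  (3 − 2)² + (2 − 5)² = 10
  (-1 − 2)² + (-2 − 5)² = 58
  (2 − 2)² + (-4 − 5)² = 81
  (4 − 2)² + (-5 − 5)² = 104
Minimum is attained by (3, 2), so q lies in its Voronoi cell.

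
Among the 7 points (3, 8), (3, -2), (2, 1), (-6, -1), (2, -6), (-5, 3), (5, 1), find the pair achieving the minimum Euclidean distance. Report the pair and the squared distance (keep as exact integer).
Pair = ((2, 1), (5, 1)); squared distance = 9

Compute all C(7, 2) = 21 pairwise squared distances (x_i − x_j)² + (y_i − y_j)². The minimum is 9, attained by the pair ((2, 1), (5, 1)).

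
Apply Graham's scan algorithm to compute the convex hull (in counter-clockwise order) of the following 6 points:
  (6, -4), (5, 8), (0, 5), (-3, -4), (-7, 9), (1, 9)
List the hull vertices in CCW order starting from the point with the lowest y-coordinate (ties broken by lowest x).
Hull (CCW) = [(-3, -4), (6, -4), (5, 8), (1, 9), (-7, 9)]

Graham scan procedure:
  1. Find the pivot p₀ = point with lowest y (tie → lowest x): (-3, -4).
  2. Sort the remaining points by polar angle around p₀.
  3. Walk through sorted points, maintaining a stack; pop the top while the last three entries make a non-left turn (cross product ≤ 0).
  4. Final stack is the convex hull in CCW order: (-3, -4), (6, -4), (5, 8), (1, 9), (-7, 9).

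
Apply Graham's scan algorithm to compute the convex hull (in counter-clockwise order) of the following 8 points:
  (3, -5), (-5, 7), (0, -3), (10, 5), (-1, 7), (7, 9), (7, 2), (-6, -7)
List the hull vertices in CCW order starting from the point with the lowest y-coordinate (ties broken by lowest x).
Hull (CCW) = [(-6, -7), (3, -5), (10, 5), (7, 9), (-5, 7)]

Graham scan procedure:
  1. Find the pivot p₀ = point with lowest y (tie → lowest x): (-6, -7).
  2. Sort the remaining points by polar angle around p₀.
  3. Walk through sorted points, maintaining a stack; pop the top while the last three entries make a non-left turn (cross product ≤ 0).
  4. Final stack is the convex hull in CCW order: (-6, -7), (3, -5), (10, 5), (7, 9), (-5, 7).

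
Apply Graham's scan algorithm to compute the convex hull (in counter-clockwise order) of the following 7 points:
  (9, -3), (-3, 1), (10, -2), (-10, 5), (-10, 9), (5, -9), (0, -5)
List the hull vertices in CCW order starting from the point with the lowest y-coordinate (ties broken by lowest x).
Hull (CCW) = [(5, -9), (10, -2), (-10, 9), (-10, 5), (0, -5)]

Graham scan procedure:
  1. Find the pivot p₀ = point with lowest y (tie → lowest x): (5, -9).
  2. Sort the remaining points by polar angle around p₀.
  3. Walk through sorted points, maintaining a stack; pop the top while the last three entries make a non-left turn (cross product ≤ 0).
  4. Final stack is the convex hull in CCW order: (5, -9), (10, -2), (-10, 9), (-10, 5), (0, -5).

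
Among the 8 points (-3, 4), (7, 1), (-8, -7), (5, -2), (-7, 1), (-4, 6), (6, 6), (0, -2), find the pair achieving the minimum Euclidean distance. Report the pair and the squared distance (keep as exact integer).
Pair = ((-3, 4), (-4, 6)); squared distance = 5

Compute all C(8, 2) = 28 pairwise squared distances (x_i − x_j)² + (y_i − y_j)². The minimum is 5, attained by the pair ((-3, 4), (-4, 6)).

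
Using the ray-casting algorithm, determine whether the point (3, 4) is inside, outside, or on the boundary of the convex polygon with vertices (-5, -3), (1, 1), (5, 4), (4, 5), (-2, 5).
The point (3, 4) lies strictly inside the polygon

Cast a horizontal ray to the right from the query point and count how many polygon edges it crosses (each edge strictly once or zero times, handled with the usual half-open convention). 
Parity of crossings → odd ⇒ inside.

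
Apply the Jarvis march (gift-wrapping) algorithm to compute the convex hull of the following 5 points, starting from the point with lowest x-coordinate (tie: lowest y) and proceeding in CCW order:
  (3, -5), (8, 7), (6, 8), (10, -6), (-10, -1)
Hull (CCW) = [(-10, -1), (3, -5), (10, -6), (8, 7), (6, 8)]

Jarvis march: at each step, from the current hull vertex p, select the next vertex q as the point such that every other point lies strictly to the left of (or on) the directed line p → q. (Equivalently: for every other point r, the cross product (q − p) × (r − p) ≥ 0.)
Starting point (lowest x, tie lowest y): (-10, -1). Wrap until returning to start. Resulting hull: (-10, -1), (3, -5), (10, -6), (8, 7), (6, 8).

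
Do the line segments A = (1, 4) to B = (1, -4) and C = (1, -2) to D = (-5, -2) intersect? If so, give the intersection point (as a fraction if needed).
Yes; intersection at (1, -2) (t = 3/4 on AB, s = 0 on CD)

Parametrize AB as A + t(B − A) = (1 + 0 t, 4 + -8 t) and CD as C + s(D − C) = (1 + -6 s, -2 + 0 s). Solve the linear system for (t, s). Determinant = 48 ≠ 0, so a unique intersection of the containing lines exists. Solution: t = 3/4, s = 0 — both in [0, 1], so the segments cross. Intersection point: (1, -2).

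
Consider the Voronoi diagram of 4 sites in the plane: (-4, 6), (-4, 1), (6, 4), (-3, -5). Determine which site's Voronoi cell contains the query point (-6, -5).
Nearest site = (-3, -5)

The Voronoi cell of site s contains exactly those query points closer to s than to any other site. Compute squared distances from q = (-6, -5) to each site:
  (-3 − -6)² + (-5 − -5)² = 9
  (-4 − -6)² + (1 − -5)² = 40
  (-4 − -6)² + (6 − -5)² = 125
  (6 − -6)² + (4 − -5)² = 225
Minimum is attained by (-3, -5), so q lies in its Voronoi cell.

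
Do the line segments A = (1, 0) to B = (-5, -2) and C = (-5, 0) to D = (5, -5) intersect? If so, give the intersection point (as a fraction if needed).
Yes; intersection at (-13/5, -6/5) (t = 3/5 on AB, s = 6/25 on CD)

Parametrize AB as A + t(B − A) = (1 + -6 t, 0 + -2 t) and CD as C + s(D − C) = (-5 + 10 s, 0 + -5 s). Solve the linear system for (t, s). Determinant = -50 ≠ 0, so a unique intersection of the containing lines exists. Solution: t = 3/5, s = 6/25 — both in [0, 1], so the segments cross. Intersection point: (-13/5, -6/5).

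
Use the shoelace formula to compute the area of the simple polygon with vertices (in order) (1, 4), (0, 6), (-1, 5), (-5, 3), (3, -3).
Area = 55/2

Shoelace formula: Area = (1/2) |Σ_i (x_i · y_{i+1} − x_{i+1} · y_i)| (indices mod n). Compute each cross term:
  (1)(6) − (0)(4) = 6
  (0)(5) − (-1)(6) = 6
  (-1)(3) − (-5)(5) = 22
  (-5)(-3) − (3)(3) = 6
  (3)(4) − (1)(-3) = 15
Sum = 55, so (signed) Area = 55/2 = 55/2, |Area| = 55/2.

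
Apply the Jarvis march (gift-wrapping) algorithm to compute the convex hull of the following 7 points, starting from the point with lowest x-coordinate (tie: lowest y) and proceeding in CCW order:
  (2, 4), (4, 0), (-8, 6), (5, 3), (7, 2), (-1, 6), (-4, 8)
Hull (CCW) = [(-8, 6), (4, 0), (7, 2), (-4, 8)]

Jarvis march: at each step, from the current hull vertex p, select the next vertex q as the point such that every other point lies strictly to the left of (or on) the directed line p → q. (Equivalently: for every other point r, the cross product (q − p) × (r − p) ≥ 0.)
Starting point (lowest x, tie lowest y): (-8, 6). Wrap until returning to start. Resulting hull: (-8, 6), (4, 0), (7, 2), (-4, 8).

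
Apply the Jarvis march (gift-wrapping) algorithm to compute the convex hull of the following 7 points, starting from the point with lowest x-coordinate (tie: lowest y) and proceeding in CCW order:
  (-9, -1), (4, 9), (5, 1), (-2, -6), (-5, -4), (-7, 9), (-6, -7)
Hull (CCW) = [(-9, -1), (-6, -7), (-2, -6), (5, 1), (4, 9), (-7, 9)]

Jarvis march: at each step, from the current hull vertex p, select the next vertex q as the point such that every other point lies strictly to the left of (or on) the directed line p → q. (Equivalently: for every other point r, the cross product (q − p) × (r − p) ≥ 0.)
Starting point (lowest x, tie lowest y): (-9, -1). Wrap until returning to start. Resulting hull: (-9, -1), (-6, -7), (-2, -6), (5, 1), (4, 9), (-7, 9).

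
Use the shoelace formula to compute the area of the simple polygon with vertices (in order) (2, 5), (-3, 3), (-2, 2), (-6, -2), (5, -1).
Area = 40

Shoelace formula: Area = (1/2) |Σ_i (x_i · y_{i+1} − x_{i+1} · y_i)| (indices mod n). Compute each cross term:
  (2)(3) − (-3)(5) = 21
  (-3)(2) − (-2)(3) = 0
  (-2)(-2) − (-6)(2) = 16
  (-6)(-1) − (5)(-2) = 16
  (5)(5) − (2)(-1) = 27
Sum = 80, so (signed) Area = 80/2 = 40, |Area| = 40.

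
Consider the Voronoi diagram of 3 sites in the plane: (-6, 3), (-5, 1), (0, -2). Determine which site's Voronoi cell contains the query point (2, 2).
Nearest site = (0, -2)

The Voronoi cell of site s contains exactly those query points closer to s than to any other site. Compute squared distances from q = (2, 2) to each site:
  (0 − 2)² + (-2 − 2)² = 20
  (-5 − 2)² + (1 − 2)² = 50
  (-6 − 2)² + (3 − 2)² = 65
Minimum is attained by (0, -2), so q lies in its Voronoi cell.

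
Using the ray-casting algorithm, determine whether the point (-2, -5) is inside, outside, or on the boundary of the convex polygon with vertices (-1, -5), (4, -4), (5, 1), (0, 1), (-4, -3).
The point (-2, -5) lies strictly outside the polygon

Cast a horizontal ray to the right from the query point and count how many polygon edges it crosses (each edge strictly once or zero times, handled with the usual half-open convention). 
Parity of crossings → even ⇒ outside.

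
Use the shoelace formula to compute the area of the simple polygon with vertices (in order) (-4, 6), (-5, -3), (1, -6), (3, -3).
Area = 48

Shoelace formula: Area = (1/2) |Σ_i (x_i · y_{i+1} − x_{i+1} · y_i)| (indices mod n). Compute each cross term:
  (-4)(-3) − (-5)(6) = 42
  (-5)(-6) − (1)(-3) = 33
  (1)(-3) − (3)(-6) = 15
  (3)(6) − (-4)(-3) = 6
Sum = 96, so (signed) Area = 96/2 = 48, |Area| = 48.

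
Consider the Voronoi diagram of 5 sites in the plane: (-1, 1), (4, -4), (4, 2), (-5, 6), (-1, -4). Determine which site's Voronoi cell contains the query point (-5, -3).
Nearest site = (-1, -4)

The Voronoi cell of site s contains exactly those query points closer to s than to any other site. Compute squared distances from q = (-5, -3) to each site:
  (-1 − -5)² + (-4 − -3)² = 17
  (-1 − -5)² + (1 − -3)² = 32
  (-5 − -5)² + (6 − -3)² = 81
  (4 − -5)² + (-4 − -3)² = 82
  (4 − -5)² + (2 − -3)² = 106
Minimum is attained by (-1, -4), so q lies in its Voronoi cell.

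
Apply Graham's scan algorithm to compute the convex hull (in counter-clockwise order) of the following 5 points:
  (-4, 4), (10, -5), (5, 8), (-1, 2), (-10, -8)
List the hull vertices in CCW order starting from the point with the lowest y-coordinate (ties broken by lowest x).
Hull (CCW) = [(-10, -8), (10, -5), (5, 8), (-4, 4)]

Graham scan procedure:
  1. Find the pivot p₀ = point with lowest y (tie → lowest x): (-10, -8).
  2. Sort the remaining points by polar angle around p₀.
  3. Walk through sorted points, maintaining a stack; pop the top while the last three entries make a non-left turn (cross product ≤ 0).
  4. Final stack is the convex hull in CCW order: (-10, -8), (10, -5), (5, 8), (-4, 4).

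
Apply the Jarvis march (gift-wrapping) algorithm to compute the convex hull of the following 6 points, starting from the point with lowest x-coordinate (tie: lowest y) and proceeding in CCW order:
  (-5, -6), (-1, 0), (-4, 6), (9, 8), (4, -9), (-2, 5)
Hull (CCW) = [(-5, -6), (4, -9), (9, 8), (-4, 6)]

Jarvis march: at each step, from the current hull vertex p, select the next vertex q as the point such that every other point lies strictly to the left of (or on) the directed line p → q. (Equivalently: for every other point r, the cross product (q − p) × (r − p) ≥ 0.)
Starting point (lowest x, tie lowest y): (-5, -6). Wrap until returning to start. Resulting hull: (-5, -6), (4, -9), (9, 8), (-4, 6).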